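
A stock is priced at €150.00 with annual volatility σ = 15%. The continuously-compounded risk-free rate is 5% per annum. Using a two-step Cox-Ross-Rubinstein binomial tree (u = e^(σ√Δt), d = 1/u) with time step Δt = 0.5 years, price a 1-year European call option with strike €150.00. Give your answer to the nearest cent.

CRR parameters: u = e^(σ√Δt) = e^(0.15·√0.5) = 1.1119, d = 1/u = 0.8994
Per-period rate: rΔt = 0.05·0.5 = 0.025, so R = e^0.025 = 1.0253
Risk-neutral probability p = (e^0.025 − 0.8994)/(1.1119 − 0.8994) = 0.1259/0.2125 = 0.5926
Terminal stock prices: S_uu = 185.4, S_ud = 150, S_dd = 121.3
Terminal payoffs (S − K): max(35.45, 0) = 35.45, max(0, 0) = 0, max(-28.67, 0) = 0
Node u (S = 166.8): V_u = e^(−0.025)·[0.5926·35.4467 + 0.4074·0.0000] = 20.4878
Node d (S = 134.9): V_d = e^(−0.025)·[0.5926·0.0000 + 0.4074·0.0000] = 0.0000
Node 0 (S = 150): V_0 = e^(−0.025)·[0.5926·20.4878 + 0.4074·0.0000] = 11.8417

€11.84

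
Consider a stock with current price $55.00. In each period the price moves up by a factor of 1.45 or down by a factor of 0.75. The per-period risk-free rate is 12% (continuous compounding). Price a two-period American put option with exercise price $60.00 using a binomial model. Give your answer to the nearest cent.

$7.70

Risk-neutral probability p = (e^0.12 − 0.75)/(1.45 − 0.75) = 0.3775/0.7000 = 0.5393
Terminal stock prices: S_uu = 115.6, S_ud = 59.81, S_dd = 30.94
Terminal payoffs (K − S): max(-55.64, 0) = 0, max(0.1875, 0) = 0.1875, max(29.06, 0) = 29.06
Node u (S = 79.75): continuation = e^(−0.12)·[0.5393·0.0000 + 0.4607·0.1875] = 0.0766; exercise value = 0.0000 ≤ continuation, so V_u = 0.0766
Node d (S = 41.25): continuation = e^(−0.12)·[0.5393·0.1875 + 0.4607·29.0625] = 11.9652; exercise value = 18.7500 > continuation, so V_d = 18.7500 (exercise)
Node 0 (S = 55): continuation = e^(−0.12)·[0.5393·0.0766 + 0.4607·18.7500] = 7.6983; exercise value = 5.0000 ≤ continuation, so V_0 = 7.6983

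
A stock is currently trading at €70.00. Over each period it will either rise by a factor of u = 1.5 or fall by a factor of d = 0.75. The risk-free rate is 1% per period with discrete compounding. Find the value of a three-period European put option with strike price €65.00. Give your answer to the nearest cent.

Risk-neutral probability p = (1 + 0.01 − 0.75)/(1.5 − 0.75) = 0.2600/0.7500 = 0.3467
Terminal stock prices: S_uuu = 236.2, S_uud = 118.1, S_udd = 59.06, S_ddd = 29.53
Terminal payoffs (K − S): max(-171.2, 0) = 0, max(-53.12, 0) = 0, max(5.938, 0) = 5.938, max(35.47, 0) = 35.47
Node uu (S = 157.5): V_uu = 1/1.01·[0.3467·0.0000 + 0.6533·0.0000] = 0.0000
Node ud (S = 78.75): V_ud = 1/1.01·[0.3467·0.0000 + 0.6533·5.9375] = 3.8408
Node dd (S = 39.38): V_dd = 1/1.01·[0.3467·5.9375 + 0.6533·35.4688] = 24.9814
Node u (S = 105): V_u = 1/1.01·[0.3467·0.0000 + 0.6533·3.8408] = 2.4845
Node d (S = 52.5): V_d = 1/1.01·[0.3467·3.8408 + 0.6533·24.9814] = 17.4779
Node 0 (S = 70): V_0 = 1/1.01·[0.3467·2.4845 + 0.6533·17.4779] = 12.1586

€12.16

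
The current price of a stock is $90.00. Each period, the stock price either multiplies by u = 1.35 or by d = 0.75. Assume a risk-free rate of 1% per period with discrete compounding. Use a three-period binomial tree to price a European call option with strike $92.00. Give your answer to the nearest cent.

$19.83

Risk-neutral probability p = (1 + 0.01 − 0.75)/(1.35 − 0.75) = 0.2600/0.6000 = 0.4333
Terminal stock prices: S_uuu = 221.4, S_uud = 123, S_udd = 68.34, S_ddd = 37.97
Terminal payoffs (S − K): max(129.4, 0) = 129.4, max(31.02, 0) = 31.02, max(-23.66, 0) = 0, max(-54.03, 0) = 0
Node uu (S = 164): V_uu = 1/1.01·[0.4333·129.4338 + 0.5667·31.0188] = 72.9359
Node ud (S = 91.13): V_ud = 1/1.01·[0.4333·31.0188 + 0.5667·0.0000] = 13.3084
Node dd (S = 50.62): V_dd = 1/1.01·[0.4333·0.0000 + 0.5667·0.0000] = 0.0000
Node u (S = 121.5): V_u = 1/1.01·[0.4333·72.9359 + 0.5667·13.3084] = 38.7594
Node d (S = 67.5): V_d = 1/1.01·[0.4333·13.3084 + 0.5667·0.0000] = 5.7099
Node 0 (S = 90): V_0 = 1/1.01·[0.4333·38.7594 + 0.5667·5.7099] = 19.8330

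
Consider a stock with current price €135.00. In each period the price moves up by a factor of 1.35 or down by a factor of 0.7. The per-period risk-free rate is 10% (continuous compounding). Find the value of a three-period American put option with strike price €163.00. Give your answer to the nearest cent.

€30.16

Risk-neutral probability p = (e^0.1 − 0.7)/(1.35 − 0.7) = 0.4052/0.6500 = 0.6233
Terminal stock prices: S_uuu = 332.2, S_uud = 172.2, S_udd = 89.3, S_ddd = 46.3
Terminal payoffs (K − S): max(-169.2, 0) = 0, max(-9.226, 0) = 0, max(73.7, 0) = 73.7, max(116.7, 0) = 116.7
Node uu (S = 246): continuation = e^(−0.1)·[0.6233·0.0000 + 0.3767·0.0000] = 0.0000; exercise value = 0.0000 ≤ continuation, so V_uu = 0.0000
Node ud (S = 127.6): continuation = e^(−0.1)·[0.6233·0.0000 + 0.3767·73.6975] = 25.1173; exercise value = 35.4250 > continuation, so V_ud = 35.4250 (exercise)
Node dd (S = 66.15): continuation = e^(−0.1)·[0.6233·73.6975 + 0.3767·116.6950] = 81.3385; exercise value = 96.8500 > continuation, so V_dd = 96.8500 (exercise)
Node u (S = 182.2): continuation = e^(−0.1)·[0.6233·0.0000 + 0.3767·35.4250] = 12.0734; exercise value = 0.0000 ≤ continuation, so V_u = 12.0734
Node d (S = 94.5): continuation = e^(−0.1)·[0.6233·35.4250 + 0.3767·96.8500] = 52.9885; exercise value = 68.5000 > continuation, so V_d = 68.5000 (exercise)
Node 0 (S = 135): continuation = e^(−0.1)·[0.6233·12.0734 + 0.3767·68.5000] = 30.1556; exercise value = 28.0000 ≤ continuation, so V_0 = 30.1556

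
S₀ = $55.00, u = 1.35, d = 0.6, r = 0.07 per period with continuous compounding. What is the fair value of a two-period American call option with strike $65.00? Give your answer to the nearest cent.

$12.16

Risk-neutral probability p = (e^0.07 − 0.6)/(1.35 − 0.6) = 0.4725/0.7500 = 0.6300
Terminal stock prices: S_uu = 100.2, S_ud = 44.55, S_dd = 19.8
Terminal payoffs (S − K): max(35.24, 0) = 35.24, max(-20.45, 0) = 0, max(-45.2, 0) = 0
Node u (S = 74.25): continuation = e^(−0.07)·[0.6300·35.2375 + 0.3700·0.0000] = 20.6992; exercise value = 9.2500 ≤ continuation, so V_u = 20.6992
Node d (S = 33): continuation = e^(−0.07)·[0.6300·0.0000 + 0.3700·0.0000] = 0.0000; exercise value = 0.0000 ≤ continuation, so V_d = 0.0000
Node 0 (S = 55): continuation = e^(−0.07)·[0.6300·20.6992 + 0.3700·0.0000] = 12.1591; exercise value = 0.0000 ≤ continuation, so V_0 = 12.1591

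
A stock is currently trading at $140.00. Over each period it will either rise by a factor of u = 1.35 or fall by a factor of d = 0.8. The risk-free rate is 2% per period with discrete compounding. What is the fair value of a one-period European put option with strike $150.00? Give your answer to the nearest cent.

$22.35

Risk-neutral probability p = (1 + 0.02 − 0.8)/(1.35 − 0.8) = 0.2200/0.5500 = 0.4000
Terminal stock prices: S_u = 189, S_d = 112
Terminal payoffs (K − S): max(-39, 0) = 0, max(38, 0) = 38
Node 0 (S = 140): V_0 = 1/1.02·[0.4000·0.0000 + 0.6000·38.0000] = 22.3529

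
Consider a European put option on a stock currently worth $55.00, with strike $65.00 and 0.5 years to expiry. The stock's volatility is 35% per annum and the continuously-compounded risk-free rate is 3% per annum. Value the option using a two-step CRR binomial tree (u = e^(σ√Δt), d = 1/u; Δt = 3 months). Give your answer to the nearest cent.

$11.97

CRR parameters: u = e^(σ√Δt) = e^(0.35·√0.25) = 1.1912, d = 1/u = 0.8395
Per-period rate: rΔt = 0.03·0.25 = 0.0075, so R = e^0.0075 = 1.0075
Risk-neutral probability p = (e^0.0075 − 0.8395)/(1.1912 − 0.8395) = 0.1681/0.3518 = 0.4778
Terminal stock prices: S_uu = 78.05, S_ud = 55, S_dd = 38.76
Terminal payoffs (K − S): max(-13.05, 0) = 0, max(10, 0) = 10, max(26.24, 0) = 26.24
Node u (S = 65.52): V_u = e^(−0.0075)·[0.4778·0.0000 + 0.5222·10.0000] = 5.1834
Node d (S = 46.17): V_d = e^(−0.0075)·[0.4778·10.0000 + 0.5222·26.2422] = 18.3442
Node 0 (S = 55): V_0 = e^(−0.0075)·[0.4778·5.1834 + 0.5222·18.3442] = 11.9664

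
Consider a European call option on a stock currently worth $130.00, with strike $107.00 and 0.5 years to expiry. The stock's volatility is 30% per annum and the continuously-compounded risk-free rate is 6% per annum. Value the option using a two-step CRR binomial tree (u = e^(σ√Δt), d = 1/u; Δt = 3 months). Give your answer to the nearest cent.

CRR parameters: u = e^(σ√Δt) = e^(0.3·√0.25) = 1.1618, d = 1/u = 0.8607
Per-period rate: rΔt = 0.06·0.25 = 0.015, so R = e^0.015 = 1.0151
Risk-neutral probability p = (e^0.015 − 0.8607)/(1.1618 − 0.8607) = 0.1544/0.3011 = 0.5128
Terminal stock prices: S_uu = 175.5, S_ud = 130, S_dd = 96.31
Terminal payoffs (S − K): max(68.48, 0) = 68.48, max(23, 0) = 23, max(-10.69, 0) = 0
Node u (S = 151): V_u = e^(−0.015)·[0.5128·68.4816 + 0.4872·23.0000] = 45.6315
Node d (S = 111.9): V_d = e^(−0.015)·[0.5128·23.0000 + 0.4872·0.0000] = 11.6179
Node 0 (S = 130): V_0 = e^(−0.015)·[0.5128·45.6315 + 0.4872·11.6179] = 28.6260

$28.63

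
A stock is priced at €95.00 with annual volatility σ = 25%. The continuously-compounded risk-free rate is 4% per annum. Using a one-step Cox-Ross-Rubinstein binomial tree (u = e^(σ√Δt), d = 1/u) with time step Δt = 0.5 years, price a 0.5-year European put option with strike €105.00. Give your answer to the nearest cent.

€12.13

CRR parameters: u = e^(σ√Δt) = e^(0.25·√0.5) = 1.1934, d = 1/u = 0.8380
Per-period rate: rΔt = 0.04·0.5 = 0.02, so R = e^0.02 = 1.0202
Risk-neutral probability p = (e^0.02 − 0.8380)/(1.1934 − 0.8380) = 0.1822/0.3554 = 0.5128
Terminal stock prices: S_u = 113.4, S_d = 79.61
Terminal payoffs (K − S): max(-8.37, 0) = 0, max(25.39, 0) = 25.39
Node 0 (S = 95): V_0 = e^(−0.02)·[0.5128·0.0000 + 0.4872·25.3931] = 12.1275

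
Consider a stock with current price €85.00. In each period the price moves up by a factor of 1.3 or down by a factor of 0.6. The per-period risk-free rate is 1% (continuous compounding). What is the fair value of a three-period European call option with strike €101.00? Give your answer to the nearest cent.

Risk-neutral probability p = (e^0.01 − 0.6)/(1.3 − 0.6) = 0.4101/0.7000 = 0.5858
Terminal stock prices: S_uuu = 186.7, S_uud = 86.19, S_udd = 39.78, S_ddd = 18.36
Terminal payoffs (S − K): max(85.75, 0) = 85.75, max(-14.81, 0) = 0, max(-61.22, 0) = 0, max(-82.64, 0) = 0
Node uu (S = 143.7): V_uu = e^(−0.01)·[0.5858·85.7450 + 0.4142·0.0000] = 49.7284
Node ud (S = 66.3): V_ud = e^(−0.01)·[0.5858·0.0000 + 0.4142·0.0000] = 0.0000
Node dd (S = 30.6): V_dd = e^(−0.01)·[0.5858·0.0000 + 0.4142·0.0000] = 0.0000
Node u (S = 110.5): V_u = e^(−0.01)·[0.5858·49.7284 + 0.4142·0.0000] = 28.8404
Node d (S = 51): V_d = e^(−0.01)·[0.5858·0.0000 + 0.4142·0.0000] = 0.0000
Node 0 (S = 85): V_0 = e^(−0.01)·[0.5858·28.8404 + 0.4142·0.0000] = 16.7262

€16.73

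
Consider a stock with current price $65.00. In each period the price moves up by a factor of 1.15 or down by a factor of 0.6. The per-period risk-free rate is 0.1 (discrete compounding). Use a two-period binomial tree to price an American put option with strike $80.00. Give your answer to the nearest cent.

Risk-neutral probability p = (1 + 0.1 − 0.6)/(1.15 − 0.6) = 0.5000/0.5500 = 0.9091
Terminal stock prices: S_uu = 85.96, S_ud = 44.85, S_dd = 23.4
Terminal payoffs (K − S): max(-5.962, 0) = 0, max(35.15, 0) = 35.15, max(56.6, 0) = 56.6
Node u (S = 74.75): continuation = 1/1.1·[0.9091·0.0000 + 0.0909·35.1500] = 2.9050; exercise value = 5.2500 > continuation, so V_u = 5.2500 (exercise)
Node d (S = 39): continuation = 1/1.1·[0.9091·35.1500 + 0.0909·56.6000] = 33.7273; exercise value = 41.0000 > continuation, so V_d = 41.0000 (exercise)
Node 0 (S = 65): continuation = 1/1.1·[0.9091·5.2500 + 0.0909·41.0000] = 7.7273; exercise value = 15.0000 > continuation, so V_0 = 15.0000 (exercise)

$15.00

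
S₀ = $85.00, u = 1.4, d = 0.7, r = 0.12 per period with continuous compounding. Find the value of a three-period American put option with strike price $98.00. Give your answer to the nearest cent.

$16.04

Risk-neutral probability p = (e^0.12 − 0.7)/(1.4 − 0.7) = 0.4275/0.7000 = 0.6107
Terminal stock prices: S_uuu = 233.2, S_uud = 116.6, S_udd = 58.31, S_ddd = 29.15
Terminal payoffs (K − S): max(-135.2, 0) = 0, max(-18.62, 0) = 0, max(39.69, 0) = 39.69, max(68.84, 0) = 68.84
Node uu (S = 166.6): continuation = e^(−0.12)·[0.6107·0.0000 + 0.3893·0.0000] = 0.0000; exercise value = 0.0000 ≤ continuation, so V_uu = 0.0000
Node ud (S = 83.3): continuation = e^(−0.12)·[0.6107·0.0000 + 0.3893·39.6900] = 13.7037; exercise value = 14.7000 > continuation, so V_ud = 14.7000 (exercise)
Node dd (S = 41.65): continuation = e^(−0.12)·[0.6107·39.6900 + 0.3893·68.8450] = 45.2682; exercise value = 56.3500 > continuation, so V_dd = 56.3500 (exercise)
Node u (S = 119): continuation = e^(−0.12)·[0.6107·0.0000 + 0.3893·14.7000] = 5.0755; exercise value = 0.0000 ≤ continuation, so V_u = 5.0755
Node d (S = 59.5): continuation = e^(−0.12)·[0.6107·14.7000 + 0.3893·56.3500] = 27.4182; exercise value = 38.5000 > continuation, so V_d = 38.5000 (exercise)
Node 0 (S = 85): continuation = e^(−0.12)·[0.6107·5.0755 + 0.3893·38.5000] = 16.0420; exercise value = 13.0000 ≤ continuation, so V_0 = 16.0420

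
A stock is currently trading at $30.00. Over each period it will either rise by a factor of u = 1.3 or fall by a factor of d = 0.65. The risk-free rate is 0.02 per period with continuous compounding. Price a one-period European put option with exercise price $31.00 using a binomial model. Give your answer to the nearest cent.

Risk-neutral probability p = (e^0.02 − 0.65)/(1.3 − 0.65) = 0.3702/0.6500 = 0.5695
Terminal stock prices: S_u = 39, S_d = 19.5
Terminal payoffs (K − S): max(-8, 0) = 0, max(11.5, 0) = 11.5
Node 0 (S = 30): V_0 = e^(−0.02)·[0.5695·0.0000 + 0.4305·11.5000] = 4.8523

$4.85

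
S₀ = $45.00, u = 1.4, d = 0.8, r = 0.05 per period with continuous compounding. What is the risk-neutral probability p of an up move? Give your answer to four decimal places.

p = 0.4188

Risk-neutral probability p = (e^0.05 − 0.8)/(1.4 − 0.8) = 0.2513/0.6000 = 0.4188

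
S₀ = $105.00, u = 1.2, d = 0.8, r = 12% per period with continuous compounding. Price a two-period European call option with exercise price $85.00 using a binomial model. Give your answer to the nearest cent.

Risk-neutral probability p = (e^0.12 − 0.8)/(1.2 − 0.8) = 0.3275/0.4000 = 0.8187
Terminal stock prices: S_uu = 151.2, S_ud = 100.8, S_dd = 67.2
Terminal payoffs (S − K): max(66.2, 0) = 66.2, max(15.8, 0) = 15.8, max(-17.8, 0) = 0
Node u (S = 126): V_u = e^(−0.12)·[0.8187·66.2000 + 0.1813·15.8000] = 50.6118
Node d (S = 84): V_d = e^(−0.12)·[0.8187·15.8000 + 0.1813·0.0000] = 11.4733
Node 0 (S = 105): V_0 = e^(−0.12)·[0.8187·50.6118 + 0.1813·11.4733] = 38.5967

$38.60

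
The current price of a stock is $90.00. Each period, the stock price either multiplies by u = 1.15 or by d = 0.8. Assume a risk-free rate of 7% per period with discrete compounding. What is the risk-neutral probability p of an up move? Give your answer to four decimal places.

p = 0.7714

Risk-neutral probability p = (1 + 0.07 − 0.8)/(1.15 − 0.8) = 0.2700/0.3500 = 0.7714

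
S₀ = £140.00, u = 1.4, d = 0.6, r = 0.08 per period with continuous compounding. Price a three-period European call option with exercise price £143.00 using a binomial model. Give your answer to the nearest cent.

Risk-neutral probability p = (e^0.08 − 0.6)/(1.4 − 0.6) = 0.4833/0.8000 = 0.6041
Terminal stock prices: S_uuu = 384.2, S_uud = 164.6, S_udd = 70.56, S_ddd = 30.24
Terminal payoffs (S − K): max(241.2, 0) = 241.2, max(21.64, 0) = 21.64, max(-72.44, 0) = 0, max(-112.8, 0) = 0
Node uu (S = 274.4): V_uu = e^(−0.08)·[0.6041·241.1600 + 0.3959·21.6400] = 142.3944
Node ud (S = 117.6): V_ud = e^(−0.08)·[0.6041·21.6400 + 0.3959·0.0000] = 12.0678
Node dd (S = 50.4): V_dd = e^(−0.08)·[0.6041·0.0000 + 0.3959·0.0000] = 0.0000
Node u (S = 196): V_u = e^(−0.08)·[0.6041·142.3944 + 0.3959·12.0678] = 83.8183
Node d (S = 84): V_d = e^(−0.08)·[0.6041·12.0678 + 0.3959·0.0000] = 6.7298
Node 0 (S = 140): V_0 = e^(−0.08)·[0.6041·83.8183 + 0.3959·6.7298] = 49.2017

£49.20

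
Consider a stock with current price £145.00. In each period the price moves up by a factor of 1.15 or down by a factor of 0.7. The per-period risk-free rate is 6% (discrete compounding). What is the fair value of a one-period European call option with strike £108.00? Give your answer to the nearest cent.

Risk-neutral probability p = (1 + 0.06 − 0.7)/(1.15 − 0.7) = 0.3600/0.4500 = 0.8000
Terminal stock prices: S_u = 166.8, S_d = 101.5
Terminal payoffs (S − K): max(58.75, 0) = 58.75, max(-6.5, 0) = 0
Node 0 (S = 145): V_0 = 1/1.06·[0.8000·58.7500 + 0.2000·0.0000] = 44.3396

£44.34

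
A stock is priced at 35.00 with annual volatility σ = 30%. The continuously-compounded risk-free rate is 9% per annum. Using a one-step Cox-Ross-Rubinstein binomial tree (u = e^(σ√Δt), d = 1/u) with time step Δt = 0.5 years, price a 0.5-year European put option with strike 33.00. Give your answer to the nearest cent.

CRR parameters: u = e^(σ√Δt) = e^(0.3·√0.5) = 1.2363, d = 1/u = 0.8089
Per-period rate: rΔt = 0.09·0.5 = 0.045, so R = e^0.045 = 1.0460
Risk-neutral probability p = (e^0.045 − 0.8089)/(1.2363 − 0.8089) = 0.2372/0.4275 = 0.5548
Terminal stock prices: S_u = 43.27, S_d = 28.31
Terminal payoffs (K − S): max(-10.27, 0) = 0, max(4.69, 0) = 4.69
Node 0 (S = 35): V_0 = e^(−0.045)·[0.5548·0.0000 + 0.4452·4.6900] = 1.9959

2.00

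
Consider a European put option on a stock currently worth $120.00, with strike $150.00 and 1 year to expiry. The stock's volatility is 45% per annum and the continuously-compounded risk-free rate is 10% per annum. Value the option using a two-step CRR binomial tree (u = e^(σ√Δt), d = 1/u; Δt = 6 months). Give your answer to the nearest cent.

CRR parameters: u = e^(σ√Δt) = e^(0.45·√0.5) = 1.3746, d = 1/u = 0.7275
Per-period rate: rΔt = 0.1·0.5 = 0.05, so R = e^0.05 = 1.0513
Risk-neutral probability p = (e^0.05 − 0.7275)/(1.3746 − 0.7275) = 0.3238/0.6472 = 0.5003
Terminal stock prices: S_uu = 226.8, S_ud = 120, S_dd = 63.5
Terminal payoffs (K − S): max(-76.76, 0) = 0, max(30, 0) = 30, max(86.5, 0) = 86.5
Node u (S = 165): V_u = e^(−0.05)·[0.5003·0.0000 + 0.4997·30.0000] = 14.2589
Node d (S = 87.3): V_d = e^(−0.05)·[0.5003·30.0000 + 0.4997·86.4965] = 55.3894
Node 0 (S = 120): V_0 = e^(−0.05)·[0.5003·14.2589 + 0.4997·55.3894] = 33.1126

$33.11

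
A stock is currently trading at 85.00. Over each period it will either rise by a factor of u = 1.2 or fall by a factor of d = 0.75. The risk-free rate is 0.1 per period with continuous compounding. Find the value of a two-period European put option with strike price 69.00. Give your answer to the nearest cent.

0.77

Risk-neutral probability p = (e^0.1 − 0.75)/(1.2 − 0.75) = 0.3552/0.4500 = 0.7893
Terminal stock prices: S_uu = 122.4, S_ud = 76.5, S_dd = 47.81
Terminal payoffs (K − S): max(-53.4, 0) = 0, max(-7.5, 0) = 0, max(21.19, 0) = 21.19
Node u (S = 102): V_u = e^(−0.1)·[0.7893·0.0000 + 0.2107·0.0000] = 0.0000
Node d (S = 63.75): V_d = e^(−0.1)·[0.7893·0.0000 + 0.2107·21.1875] = 4.0400
Node 0 (S = 85): V_0 = e^(−0.1)·[0.7893·0.0000 + 0.2107·4.0400] = 0.7703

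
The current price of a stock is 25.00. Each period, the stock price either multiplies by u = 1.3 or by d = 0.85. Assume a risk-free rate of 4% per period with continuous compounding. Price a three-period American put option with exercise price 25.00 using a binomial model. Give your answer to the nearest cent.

Risk-neutral probability p = (e^0.04 − 0.85)/(1.3 − 0.85) = 0.1908/0.4500 = 0.4240
Terminal stock prices: S_uuu = 54.93, S_uud = 35.91, S_udd = 23.48, S_ddd = 15.35
Terminal payoffs (K − S): max(-29.93, 0) = 0, max(-10.91, 0) = 0, max(1.519, 0) = 1.519, max(9.647, 0) = 9.647
Node uu (S = 42.25): continuation = e^(−0.04)·[0.4240·0.0000 + 0.5760·0.0000] = 0.0000; exercise value = 0.0000 ≤ continuation, so V_uu = 0.0000
Node ud (S = 27.62): continuation = e^(−0.04)·[0.4240·0.0000 + 0.5760·1.5188] = 0.8405; exercise value = 0.0000 ≤ continuation, so V_ud = 0.8405
Node dd (S = 18.06): continuation = e^(−0.04)·[0.4240·1.5188 + 0.5760·9.6469] = 5.9572; exercise value = 6.9375 > continuation, so V_dd = 6.9375 (exercise)
Node u (S = 32.5): continuation = e^(−0.04)·[0.4240·0.0000 + 0.5760·0.8405] = 0.4651; exercise value = 0.0000 ≤ continuation, so V_u = 0.4651
Node d (S = 21.25): continuation = e^(−0.04)·[0.4240·0.8405 + 0.5760·6.9375] = 4.1816; exercise value = 3.7500 ≤ continuation, so V_d = 4.1816
Node 0 (S = 25): continuation = e^(−0.04)·[0.4240·0.4651 + 0.5760·4.1816] = 2.5035; exercise value = 0.0000 ≤ continuation, so V_0 = 2.5035

2.50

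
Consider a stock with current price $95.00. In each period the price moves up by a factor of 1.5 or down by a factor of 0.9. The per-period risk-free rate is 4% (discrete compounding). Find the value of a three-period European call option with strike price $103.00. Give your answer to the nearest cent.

Risk-neutral probability p = (1 + 0.04 − 0.9)/(1.5 − 0.9) = 0.1400/0.6000 = 0.2333
Terminal stock prices: S_uuu = 320.6, S_uud = 192.4, S_udd = 115.4, S_ddd = 69.26
Terminal payoffs (S − K): max(217.6, 0) = 217.6, max(89.38, 0) = 89.38, max(12.43, 0) = 12.43, max(-33.74, 0) = 0
Node uu (S = 213.8): V_uu = 1/1.04·[0.2333·217.6250 + 0.7667·89.3750] = 114.7115
Node ud (S = 128.2): V_ud = 1/1.04·[0.2333·89.3750 + 0.7667·12.4250] = 29.2115
Node dd (S = 76.95): V_dd = 1/1.04·[0.2333·12.4250 + 0.7667·0.0000] = 2.7877
Node u (S = 142.5): V_u = 1/1.04·[0.2333·114.7115 + 0.7667·29.2115] = 47.2707
Node d (S = 85.5): V_d = 1/1.04·[0.2333·29.2115 + 0.7667·2.7877] = 8.6089
Node 0 (S = 95): V_0 = 1/1.04·[0.2333·47.2707 + 0.7667·8.6089] = 16.9519

$16.95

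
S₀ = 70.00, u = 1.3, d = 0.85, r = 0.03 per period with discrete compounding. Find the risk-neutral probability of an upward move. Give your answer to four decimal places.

Risk-neutral probability p = (1 + 0.03 − 0.85)/(1.3 − 0.85) = 0.1800/0.4500 = 0.4000

p = 0.4000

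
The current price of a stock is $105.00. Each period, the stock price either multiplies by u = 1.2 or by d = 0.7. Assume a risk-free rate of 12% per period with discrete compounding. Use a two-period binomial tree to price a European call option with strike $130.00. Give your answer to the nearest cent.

$11.92

Risk-neutral probability p = (1 + 0.12 − 0.7)/(1.2 − 0.7) = 0.4200/0.5000 = 0.8400
Terminal stock prices: S_uu = 151.2, S_ud = 88.2, S_dd = 51.45
Terminal payoffs (S − K): max(21.2, 0) = 21.2, max(-41.8, 0) = 0, max(-78.55, 0) = 0
Node u (S = 126): V_u = 1/1.12·[0.8400·21.2000 + 0.1600·0.0000] = 15.9000
Node d (S = 73.5): V_d = 1/1.12·[0.8400·0.0000 + 0.1600·0.0000] = 0.0000
Node 0 (S = 105): V_0 = 1/1.12·[0.8400·15.9000 + 0.1600·0.0000] = 11.9250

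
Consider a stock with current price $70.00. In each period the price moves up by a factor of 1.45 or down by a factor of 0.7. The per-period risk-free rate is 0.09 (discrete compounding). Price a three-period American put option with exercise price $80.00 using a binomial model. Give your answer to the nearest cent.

$16.45

Risk-neutral probability p = (1 + 0.09 − 0.7)/(1.45 − 0.7) = 0.3900/0.7500 = 0.5200
Terminal stock prices: S_uuu = 213.4, S_uud = 103, S_udd = 49.73, S_ddd = 24.01
Terminal payoffs (K − S): max(-133.4, 0) = 0, max(-23.02, 0) = 0, max(30.27, 0) = 30.27, max(55.99, 0) = 55.99
Node uu (S = 147.2): continuation = 1/1.09·[0.5200·0.0000 + 0.4800·0.0000] = 0.0000; exercise value = 0.0000 ≤ continuation, so V_uu = 0.0000
Node ud (S = 71.05): continuation = 1/1.09·[0.5200·0.0000 + 0.4800·30.2650] = 13.3277; exercise value = 8.9500 ≤ continuation, so V_ud = 13.3277
Node dd (S = 34.3): continuation = 1/1.09·[0.5200·30.2650 + 0.4800·55.9900] = 39.0945; exercise value = 45.7000 > continuation, so V_dd = 45.7000 (exercise)
Node u (S = 101.5): continuation = 1/1.09·[0.5200·0.0000 + 0.4800·13.3277] = 5.8691; exercise value = 0.0000 ≤ continuation, so V_u = 5.8691
Node d (S = 49): continuation = 1/1.09·[0.5200·13.3277 + 0.4800·45.7000] = 26.4829; exercise value = 31.0000 > continuation, so V_d = 31.0000 (exercise)
Node 0 (S = 70): continuation = 1/1.09·[0.5200·5.8691 + 0.4800·31.0000] = 16.4513; exercise value = 10.0000 ≤ continuation, so V_0 = 16.4513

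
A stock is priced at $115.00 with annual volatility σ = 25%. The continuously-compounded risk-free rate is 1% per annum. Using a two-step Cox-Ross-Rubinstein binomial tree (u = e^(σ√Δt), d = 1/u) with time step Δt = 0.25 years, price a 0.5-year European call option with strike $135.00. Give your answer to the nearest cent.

CRR parameters: u = e^(σ√Δt) = e^(0.25·√0.25) = 1.1331, d = 1/u = 0.8825
Per-period rate: rΔt = 0.01·0.25 = 0.0025, so R = e^0.0025 = 1.0025
Risk-neutral probability p = (e^0.0025 − 0.8825)/(1.1331 − 0.8825) = 0.1200/0.2507 = 0.4788
Terminal stock prices: S_uu = 147.7, S_ud = 115, S_dd = 89.56
Terminal payoffs (S − K): max(12.66, 0) = 12.66, max(-20, 0) = 0, max(-45.44, 0) = 0
Node u (S = 130.3): V_u = e^(−0.0025)·[0.4788·12.6629 + 0.5212·0.0000] = 6.0476
Node d (S = 101.5): V_d = e^(−0.0025)·[0.4788·0.0000 + 0.5212·0.0000] = 0.0000
Node 0 (S = 115): V_0 = e^(−0.0025)·[0.4788·6.0476 + 0.5212·0.0000] = 2.8882

$2.89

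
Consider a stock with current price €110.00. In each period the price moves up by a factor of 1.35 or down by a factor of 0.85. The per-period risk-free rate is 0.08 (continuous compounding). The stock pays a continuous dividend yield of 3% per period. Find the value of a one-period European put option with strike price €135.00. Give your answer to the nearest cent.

Per-period risk-free factor R = e^0.08 = 1.0833; dividend-adjusted growth = e^(0.08−0.03) = 1.0513.
Risk-neutral probability p = (1.0513 − 0.85)/(1.35 − 0.85) = 0.2013/0.5000 = 0.4025
Terminal stock prices: S_u = 148.5, S_d = 93.5
Terminal payoffs (K − S): max(-13.5, 0) = 0, max(41.5, 0) = 41.5
Node 0 (S = 110): V_0 = e^(−0.08)·[0.4025·0.0000 + 0.5975·41.5000] = 22.8882

€22.89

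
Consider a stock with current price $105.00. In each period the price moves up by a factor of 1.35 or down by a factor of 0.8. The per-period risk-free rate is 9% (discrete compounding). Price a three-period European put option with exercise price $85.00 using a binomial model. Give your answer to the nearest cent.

Risk-neutral probability p = (1 + 0.09 − 0.8)/(1.35 − 0.8) = 0.2900/0.5500 = 0.5273
Terminal stock prices: S_uuu = 258.3, S_uud = 153.1, S_udd = 90.72, S_ddd = 53.76
Terminal payoffs (K − S): max(-173.3, 0) = 0, max(-68.09, 0) = 0, max(-5.72, 0) = 0, max(31.24, 0) = 31.24
Node uu (S = 191.4): V_uu = 1/1.09·[0.5273·0.0000 + 0.4727·0.0000] = 0.0000
Node ud (S = 113.4): V_ud = 1/1.09·[0.5273·0.0000 + 0.4727·0.0000] = 0.0000
Node dd (S = 67.2): V_dd = 1/1.09·[0.5273·0.0000 + 0.4727·31.2400] = 13.5486
Node u (S = 141.8): V_u = 1/1.09·[0.5273·0.0000 + 0.4727·0.0000] = 0.0000
Node d (S = 84): V_d = 1/1.09·[0.5273·0.0000 + 0.4727·13.5486] = 5.8760
Node 0 (S = 105): V_0 = 1/1.09·[0.5273·0.0000 + 0.4727·5.8760] = 2.5484

$2.55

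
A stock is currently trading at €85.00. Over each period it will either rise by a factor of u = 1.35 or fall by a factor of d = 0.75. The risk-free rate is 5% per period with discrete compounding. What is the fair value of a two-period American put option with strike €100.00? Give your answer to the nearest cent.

€20.42

Risk-neutral probability p = (1 + 0.05 − 0.75)/(1.35 − 0.75) = 0.3000/0.6000 = 0.5000
Terminal stock prices: S_uu = 154.9, S_ud = 86.06, S_dd = 47.81
Terminal payoffs (K − S): max(-54.91, 0) = 0, max(13.94, 0) = 13.94, max(52.19, 0) = 52.19
Node u (S = 114.8): continuation = 1/1.05·[0.5000·0.0000 + 0.5000·13.9375] = 6.6369; exercise value = 0.0000 ≤ continuation, so V_u = 6.6369
Node d (S = 63.75): continuation = 1/1.05·[0.5000·13.9375 + 0.5000·52.1875] = 31.4881; exercise value = 36.2500 > continuation, so V_d = 36.2500 (exercise)
Node 0 (S = 85): continuation = 1/1.05·[0.5000·6.6369 + 0.5000·36.2500] = 20.4223; exercise value = 15.0000 ≤ continuation, so V_0 = 20.4223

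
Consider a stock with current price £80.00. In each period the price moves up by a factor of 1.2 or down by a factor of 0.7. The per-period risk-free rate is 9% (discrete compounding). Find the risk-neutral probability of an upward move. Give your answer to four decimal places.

Risk-neutral probability p = (1 + 0.09 − 0.7)/(1.2 − 0.7) = 0.3900/0.5000 = 0.7800

p = 0.7800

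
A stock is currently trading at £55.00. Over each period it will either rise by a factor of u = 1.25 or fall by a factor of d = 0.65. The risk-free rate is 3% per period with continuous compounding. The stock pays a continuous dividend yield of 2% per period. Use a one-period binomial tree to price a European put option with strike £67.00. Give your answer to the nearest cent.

Per-period risk-free factor R = e^0.03 = 1.0305; dividend-adjusted growth = e^(0.03−0.02) = 1.0101.
Risk-neutral probability p = (1.0101 − 0.65)/(1.25 − 0.65) = 0.3601/0.6000 = 0.6001
Terminal stock prices: S_u = 68.75, S_d = 35.75
Terminal payoffs (K − S): max(-1.75, 0) = 0, max(31.25, 0) = 31.25
Node 0 (S = 55): V_0 = e^(−0.03)·[0.6001·0.0000 + 0.3999·31.2500] = 12.1280

£12.13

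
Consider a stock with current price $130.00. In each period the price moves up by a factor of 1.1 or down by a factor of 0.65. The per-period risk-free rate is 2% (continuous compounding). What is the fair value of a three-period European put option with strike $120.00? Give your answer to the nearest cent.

Risk-neutral probability p = (e^0.02 − 0.65)/(1.1 − 0.65) = 0.3702/0.4500 = 0.8227
Terminal stock prices: S_uuu = 173, S_uud = 102.2, S_udd = 60.42, S_ddd = 35.7
Terminal payoffs (K − S): max(-53.03, 0) = 0, max(17.75, 0) = 17.75, max(59.58, 0) = 59.58, max(84.3, 0) = 84.3
Node uu (S = 157.3): V_uu = e^(−0.02)·[0.8227·0.0000 + 0.1773·17.7550] = 3.0862
Node ud (S = 92.95): V_ud = e^(−0.02)·[0.8227·17.7550 + 0.1773·59.5825] = 24.6738
Node dd (S = 54.93): V_dd = e^(−0.02)·[0.8227·59.5825 + 0.1773·84.2987] = 62.6988
Node u (S = 143): V_u = e^(−0.02)·[0.8227·3.0862 + 0.1773·24.6738] = 6.7774
Node d (S = 84.5): V_d = e^(−0.02)·[0.8227·24.6738 + 0.1773·62.6988] = 30.7947
Node 0 (S = 130): V_0 = e^(−0.02)·[0.8227·6.7774 + 0.1773·30.7947] = 10.8179

$10.82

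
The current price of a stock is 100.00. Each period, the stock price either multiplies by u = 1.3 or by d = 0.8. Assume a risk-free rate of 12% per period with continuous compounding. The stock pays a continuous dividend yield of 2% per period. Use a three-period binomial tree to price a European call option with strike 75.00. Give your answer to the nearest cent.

42.83

Per-period risk-free factor R = e^0.12 = 1.1275; dividend-adjusted growth = e^(0.12−0.02) = 1.1052.
Risk-neutral probability p = (1.1052 − 0.8)/(1.3 − 0.8) = 0.3052/0.5000 = 0.6103
Terminal stock prices: S_uuu = 219.7, S_uud = 135.2, S_udd = 83.2, S_ddd = 51.2
Terminal payoffs (S − K): max(144.7, 0) = 144.7, max(60.2, 0) = 60.2, max(8.2, 0) = 8.2, max(-23.8, 0) = 0
Node uu (S = 169): V_uu = e^(−0.12)·[0.6103·144.7000 + 0.3897·60.2000] = 99.1345
Node ud (S = 104): V_ud = e^(−0.12)·[0.6103·60.2000 + 0.3897·8.2000] = 35.4216
Node dd (S = 64): V_dd = e^(−0.12)·[0.6103·8.2000 + 0.3897·0.0000] = 4.4389
Node u (S = 130): V_u = e^(−0.12)·[0.6103·99.1345 + 0.3897·35.4216] = 65.9055
Node d (S = 80): V_d = e^(−0.12)·[0.6103·35.4216 + 0.3897·4.4389] = 20.7087
Node 0 (S = 100): V_0 = e^(−0.12)·[0.6103·65.9055 + 0.3897·20.7087] = 42.8331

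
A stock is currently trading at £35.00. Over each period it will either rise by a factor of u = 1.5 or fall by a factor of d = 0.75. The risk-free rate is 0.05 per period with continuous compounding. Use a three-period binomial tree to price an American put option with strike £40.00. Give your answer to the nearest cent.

Risk-neutral probability p = (e^0.05 − 0.75)/(1.5 − 0.75) = 0.3013/0.7500 = 0.4017
Terminal stock prices: S_uuu = 118.1, S_uud = 59.06, S_udd = 29.53, S_ddd = 14.77
Terminal payoffs (K − S): max(-78.12, 0) = 0, max(-19.06, 0) = 0, max(10.47, 0) = 10.47, max(25.23, 0) = 25.23
Node uu (S = 78.75): continuation = e^(−0.05)·[0.4017·0.0000 + 0.5983·0.0000] = 0.0000; exercise value = 0.0000 ≤ continuation, so V_uu = 0.0000
Node ud (S = 39.38): continuation = e^(−0.05)·[0.4017·0.0000 + 0.5983·10.4688] = 5.9580; exercise value = 0.6250 ≤ continuation, so V_ud = 5.9580
Node dd (S = 19.69): continuation = e^(−0.05)·[0.4017·10.4688 + 0.5983·25.2344] = 18.3617; exercise value = 20.3125 > continuation, so V_dd = 20.3125 (exercise)
Node u (S = 52.5): continuation = e^(−0.05)·[0.4017·0.0000 + 0.5983·5.9580] = 3.3909; exercise value = 0.0000 ≤ continuation, so V_u = 3.3909
Node d (S = 26.25): continuation = e^(−0.05)·[0.4017·5.9580 + 0.5983·20.3125] = 13.8369; exercise value = 13.7500 ≤ continuation, so V_d = 13.8369
Node 0 (S = 35): continuation = e^(−0.05)·[0.4017·3.3909 + 0.5983·13.8369] = 9.1706; exercise value = 5.0000 ≤ continuation, so V_0 = 9.1706

£9.17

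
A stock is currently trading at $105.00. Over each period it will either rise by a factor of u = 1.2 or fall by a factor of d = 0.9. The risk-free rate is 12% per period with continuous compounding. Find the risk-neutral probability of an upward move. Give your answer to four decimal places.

Risk-neutral probability p = (e^0.12 − 0.9)/(1.2 − 0.9) = 0.2275/0.3000 = 0.7583

p = 0.7583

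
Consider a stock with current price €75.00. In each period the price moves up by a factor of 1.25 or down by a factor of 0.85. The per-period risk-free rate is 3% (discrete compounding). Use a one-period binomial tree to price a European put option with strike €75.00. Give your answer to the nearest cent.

€6.01

Risk-neutral probability p = (1 + 0.03 − 0.85)/(1.25 − 0.85) = 0.1800/0.4000 = 0.4500
Terminal stock prices: S_u = 93.75, S_d = 63.75
Terminal payoffs (K − S): max(-18.75, 0) = 0, max(11.25, 0) = 11.25
Node 0 (S = 75): V_0 = 1/1.03·[0.4500·0.0000 + 0.5500·11.2500] = 6.0073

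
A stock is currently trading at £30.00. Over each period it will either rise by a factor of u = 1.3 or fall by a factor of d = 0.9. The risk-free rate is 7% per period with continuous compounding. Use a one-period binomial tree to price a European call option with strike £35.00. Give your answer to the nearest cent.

£1.61

Risk-neutral probability p = (e^0.07 − 0.9)/(1.3 − 0.9) = 0.1725/0.4000 = 0.4313
Terminal stock prices: S_u = 39, S_d = 27
Terminal payoffs (S − K): max(4, 0) = 4, max(-8, 0) = 0
Node 0 (S = 30): V_0 = e^(−0.07)·[0.4313·4.0000 + 0.5687·0.0000] = 1.6085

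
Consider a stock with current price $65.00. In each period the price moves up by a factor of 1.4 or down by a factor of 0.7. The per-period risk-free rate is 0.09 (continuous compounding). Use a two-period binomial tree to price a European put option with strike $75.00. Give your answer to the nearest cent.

Risk-neutral probability p = (e^0.09 − 0.7)/(1.4 − 0.7) = 0.3942/0.7000 = 0.5631
Terminal stock prices: S_uu = 127.4, S_ud = 63.7, S_dd = 31.85
Terminal payoffs (K − S): max(-52.4, 0) = 0, max(11.3, 0) = 11.3, max(43.15, 0) = 43.15
Node u (S = 91): V_u = e^(−0.09)·[0.5631·0.0000 + 0.4369·11.3000] = 4.5120
Node d (S = 45.5): V_d = e^(−0.09)·[0.5631·11.3000 + 0.4369·43.1500] = 23.0448
Node 0 (S = 65): V_0 = e^(−0.09)·[0.5631·4.5120 + 0.4369·23.0448] = 11.5236

$11.52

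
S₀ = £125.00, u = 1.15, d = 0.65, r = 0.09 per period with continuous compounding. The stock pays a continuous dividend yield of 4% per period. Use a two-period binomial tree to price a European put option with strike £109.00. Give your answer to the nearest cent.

Per-period risk-free factor R = e^0.09 = 1.0942; dividend-adjusted growth = e^(0.09−0.04) = 1.0513.
Risk-neutral probability p = (1.0513 − 0.65)/(1.15 − 0.65) = 0.4013/0.5000 = 0.8025
Terminal stock prices: S_uu = 165.3, S_ud = 93.44, S_dd = 52.81
Terminal payoffs (K − S): max(-56.31, 0) = 0, max(15.56, 0) = 15.56, max(56.19, 0) = 56.19
Node u (S = 143.8): V_u = e^(−0.09)·[0.8025·0.0000 + 0.1975·15.5625] = 2.8085
Node d (S = 81.25): V_d = e^(−0.09)·[0.8025·15.5625 + 0.1975·56.1875] = 21.5544
Node 0 (S = 125): V_0 = e^(−0.09)·[0.8025·2.8085 + 0.1975·21.5544] = 5.9497

£5.95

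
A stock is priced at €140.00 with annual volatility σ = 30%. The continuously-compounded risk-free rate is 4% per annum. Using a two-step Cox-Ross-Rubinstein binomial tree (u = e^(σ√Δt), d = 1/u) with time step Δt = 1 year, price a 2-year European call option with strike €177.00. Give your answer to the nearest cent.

€17.49

CRR parameters: u = e^(σ√Δt) = e^(0.3·√1) = 1.3499, d = 1/u = 0.7408
Per-period rate: rΔt = 0.04·1 = 0.04, so R = e^0.04 = 1.0408
Risk-neutral probability p = (e^0.04 − 0.7408)/(1.3499 − 0.7408) = 0.3000/0.6090 = 0.4926
Terminal stock prices: S_uu = 255.1, S_ud = 140, S_dd = 76.83
Terminal payoffs (S − K): max(78.1, 0) = 78.1, max(-37, 0) = 0, max(-100.2, 0) = 0
Node u (S = 189): V_u = e^(−0.04)·[0.4926·78.0966 + 0.5074·0.0000] = 36.9594
Node d (S = 103.7): V_d = e^(−0.04)·[0.4926·0.0000 + 0.5074·0.0000] = 0.0000
Node 0 (S = 140): V_0 = e^(−0.04)·[0.4926·36.9594 + 0.5074·0.0000] = 17.4911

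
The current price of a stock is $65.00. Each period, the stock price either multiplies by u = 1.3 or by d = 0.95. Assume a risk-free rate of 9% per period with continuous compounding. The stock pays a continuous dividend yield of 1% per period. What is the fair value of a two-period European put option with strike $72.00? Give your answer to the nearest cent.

$4.27

Per-period risk-free factor R = e^0.09 = 1.0942; dividend-adjusted growth = e^(0.09−0.01) = 1.0833.
Risk-neutral probability p = (1.0833 − 0.95)/(1.3 − 0.95) = 0.1333/0.3500 = 0.3808
Terminal stock prices: S_uu = 109.9, S_ud = 80.27, S_dd = 58.66
Terminal payoffs (K − S): max(-37.85, 0) = 0, max(-8.275, 0) = 0, max(13.34, 0) = 13.34
Node u (S = 84.5): V_u = e^(−0.09)·[0.3808·0.0000 + 0.6192·0.0000] = 0.0000
Node d (S = 61.75): V_d = e^(−0.09)·[0.3808·0.0000 + 0.6192·13.3375] = 7.5475
Node 0 (S = 65): V_0 = e^(−0.09)·[0.3808·0.0000 + 0.6192·7.5475] = 4.2711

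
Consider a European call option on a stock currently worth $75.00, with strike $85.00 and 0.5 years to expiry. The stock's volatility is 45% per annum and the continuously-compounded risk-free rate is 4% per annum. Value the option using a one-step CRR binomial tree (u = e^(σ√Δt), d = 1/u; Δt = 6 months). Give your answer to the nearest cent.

$8.02

CRR parameters: u = e^(σ√Δt) = e^(0.45·√0.5) = 1.3746, d = 1/u = 0.7275
Per-period rate: rΔt = 0.04·0.5 = 0.02, so R = e^0.02 = 1.0202
Risk-neutral probability p = (e^0.02 − 0.7275)/(1.3746 − 0.7275) = 0.2927/0.6472 = 0.4523
Terminal stock prices: S_u = 103.1, S_d = 54.56
Terminal payoffs (S − K): max(18.1, 0) = 18.1, max(-30.44, 0) = 0
Node 0 (S = 75): V_0 = e^(−0.02)·[0.4523·18.0986 + 0.5477·0.0000] = 8.0244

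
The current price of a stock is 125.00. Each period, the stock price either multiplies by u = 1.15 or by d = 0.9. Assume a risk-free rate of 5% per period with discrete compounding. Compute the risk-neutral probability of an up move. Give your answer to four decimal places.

p = 0.6000

Risk-neutral probability p = (1 + 0.05 − 0.9)/(1.15 − 0.9) = 0.1500/0.2500 = 0.6000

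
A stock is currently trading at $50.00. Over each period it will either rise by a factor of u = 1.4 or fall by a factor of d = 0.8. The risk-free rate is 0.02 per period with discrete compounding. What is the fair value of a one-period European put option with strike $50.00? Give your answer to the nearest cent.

$6.21

Risk-neutral probability p = (1 + 0.02 − 0.8)/(1.4 − 0.8) = 0.2200/0.6000 = 0.3667
Terminal stock prices: S_u = 70, S_d = 40
Terminal payoffs (K − S): max(-20, 0) = 0, max(10, 0) = 10
Node 0 (S = 50): V_0 = 1/1.02·[0.3667·0.0000 + 0.6333·10.0000] = 6.2092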